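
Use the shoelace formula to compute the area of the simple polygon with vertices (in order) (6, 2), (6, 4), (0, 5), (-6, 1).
Area = 27

Shoelace formula: Area = (1/2) |Σ_i (x_i · y_{i+1} − x_{i+1} · y_i)| (indices mod n). Compute each cross term:
  (6)(4) − (6)(2) = 12
  (6)(5) − (0)(4) = 30
  (0)(1) − (-6)(5) = 30
  (-6)(2) − (6)(1) = -18
Sum = 54, so (signed) Area = 54/2 = 27, |Area| = 27.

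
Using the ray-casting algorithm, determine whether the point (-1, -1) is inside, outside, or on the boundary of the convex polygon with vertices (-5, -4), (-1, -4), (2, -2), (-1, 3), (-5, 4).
The point (-1, -1) lies strictly inside the polygon

Cast a horizontal ray to the right from the query point and count how many polygon edges it crosses (each edge strictly once or zero times, handled with the usual half-open convention). 
Parity of crossings → odd ⇒ inside.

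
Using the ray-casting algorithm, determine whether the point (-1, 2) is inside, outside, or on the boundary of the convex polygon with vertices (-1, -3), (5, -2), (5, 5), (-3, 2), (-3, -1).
The point (-1, 2) lies strictly inside the polygon

Cast a horizontal ray to the right from the query point and count how many polygon edges it crosses (each edge strictly once or zero times, handled with the usual half-open convention). 
Parity of crossings → odd ⇒ inside.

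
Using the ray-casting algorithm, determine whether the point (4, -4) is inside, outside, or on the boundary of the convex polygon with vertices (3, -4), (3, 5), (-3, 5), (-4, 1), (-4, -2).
The point (4, -4) lies strictly outside the polygon

Cast a horizontal ray to the right from the query point and count how many polygon edges it crosses (each edge strictly once or zero times, handled with the usual half-open convention). 
Parity of crossings → even ⇒ outside.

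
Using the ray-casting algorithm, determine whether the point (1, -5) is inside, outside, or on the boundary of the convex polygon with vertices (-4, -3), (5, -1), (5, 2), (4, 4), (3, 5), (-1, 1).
The point (1, -5) lies strictly outside the polygon

Cast a horizontal ray to the right from the query point and count how many polygon edges it crosses (each edge strictly once or zero times, handled with the usual half-open convention). 
Parity of crossings → even ⇒ outside.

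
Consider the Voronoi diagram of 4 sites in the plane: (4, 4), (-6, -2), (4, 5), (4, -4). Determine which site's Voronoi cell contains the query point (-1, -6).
Nearest site = (4, -4)

The Voronoi cell of site s contains exactly those query points closer to s than to any other site. Compute squared distances from q = (-1, -6) to each site:
  (4 − -1)² + (-4 − -6)² = 29
  (-6 − -1)² + (-2 − -6)² = 41
  (4 − -1)² + (4 − -6)² = 125
  (4 − -1)² + (5 − -6)² = 146
Minimum is attained by (4, -4), so q lies in its Voronoi cell.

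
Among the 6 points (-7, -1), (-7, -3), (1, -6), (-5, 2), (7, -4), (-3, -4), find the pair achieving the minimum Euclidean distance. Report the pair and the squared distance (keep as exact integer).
Pair = ((-7, -1), (-7, -3)); squared distance = 4

Compute all C(6, 2) = 15 pairwise squared distances (x_i − x_j)² + (y_i − y_j)². The minimum is 4, attained by the pair ((-7, -1), (-7, -3)).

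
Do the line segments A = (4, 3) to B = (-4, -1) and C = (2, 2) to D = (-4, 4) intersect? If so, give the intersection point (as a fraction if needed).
Yes; intersection at (2, 2) (t = 1/4 on AB, s = 0 on CD)

Parametrize AB as A + t(B − A) = (4 + -8 t, 3 + -4 t) and CD as C + s(D − C) = (2 + -6 s, 2 + 2 s). Solve the linear system for (t, s). Determinant = 40 ≠ 0, so a unique intersection of the containing lines exists. Solution: t = 1/4, s = 0 — both in [0, 1], so the segments cross. Intersection point: (2, 2).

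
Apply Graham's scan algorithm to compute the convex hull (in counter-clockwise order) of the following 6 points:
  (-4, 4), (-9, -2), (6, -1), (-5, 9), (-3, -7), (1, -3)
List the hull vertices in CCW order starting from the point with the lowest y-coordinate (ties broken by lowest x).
Hull (CCW) = [(-3, -7), (6, -1), (-5, 9), (-9, -2)]

Graham scan procedure:
  1. Find the pivot p₀ = point with lowest y (tie → lowest x): (-3, -7).
  2. Sort the remaining points by polar angle around p₀.
  3. Walk through sorted points, maintaining a stack; pop the top while the last three entries make a non-left turn (cross product ≤ 0).
  4. Final stack is the convex hull in CCW order: (-3, -7), (6, -1), (-5, 9), (-9, -2).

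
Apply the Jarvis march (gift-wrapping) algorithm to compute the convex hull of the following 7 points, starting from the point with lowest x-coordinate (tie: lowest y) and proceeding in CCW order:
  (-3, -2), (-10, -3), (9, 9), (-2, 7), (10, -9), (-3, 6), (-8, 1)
Hull (CCW) = [(-10, -3), (10, -9), (9, 9), (-2, 7), (-8, 1)]

Jarvis march: at each step, from the current hull vertex p, select the next vertex q as the point such that every other point lies strictly to the left of (or on) the directed line p → q. (Equivalently: for every other point r, the cross product (q − p) × (r − p) ≥ 0.)
Starting point (lowest x, tie lowest y): (-10, -3). Wrap until returning to start. Resulting hull: (-10, -3), (10, -9), (9, 9), (-2, 7), (-8, 1).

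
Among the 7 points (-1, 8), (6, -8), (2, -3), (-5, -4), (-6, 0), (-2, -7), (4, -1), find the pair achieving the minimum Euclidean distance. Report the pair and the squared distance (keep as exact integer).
Pair = ((2, -3), (4, -1)); squared distance = 8

Compute all C(7, 2) = 21 pairwise squared distances (x_i − x_j)² + (y_i − y_j)². The minimum is 8, attained by the pair ((2, -3), (4, -1)).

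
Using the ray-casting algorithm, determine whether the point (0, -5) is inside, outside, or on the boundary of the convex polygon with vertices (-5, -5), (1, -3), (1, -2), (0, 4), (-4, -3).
The point (0, -5) lies strictly outside the polygon

Cast a horizontal ray to the right from the query point and count how many polygon edges it crosses (each edge strictly once or zero times, handled with the usual half-open convention). 
Parity of crossings → even ⇒ outside.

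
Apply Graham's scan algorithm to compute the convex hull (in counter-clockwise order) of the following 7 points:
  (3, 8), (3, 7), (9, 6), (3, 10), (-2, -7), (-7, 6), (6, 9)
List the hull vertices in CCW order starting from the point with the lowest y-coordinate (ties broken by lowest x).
Hull (CCW) = [(-2, -7), (9, 6), (6, 9), (3, 10), (-7, 6)]

Graham scan procedure:
  1. Find the pivot p₀ = point with lowest y (tie → lowest x): (-2, -7).
  2. Sort the remaining points by polar angle around p₀.
  3. Walk through sorted points, maintaining a stack; pop the top while the last three entries make a non-left turn (cross product ≤ 0).
  4. Final stack is the convex hull in CCW order: (-2, -7), (9, 6), (6, 9), (3, 10), (-7, 6).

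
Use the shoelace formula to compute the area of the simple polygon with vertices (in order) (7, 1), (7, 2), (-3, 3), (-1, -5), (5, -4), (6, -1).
Area = 113/2

Shoelace formula: Area = (1/2) |Σ_i (x_i · y_{i+1} − x_{i+1} · y_i)| (indices mod n). Compute each cross term:
  (7)(2) − (7)(1) = 7
  (7)(3) − (-3)(2) = 27
  (-3)(-5) − (-1)(3) = 18
  (-1)(-4) − (5)(-5) = 29
  (5)(-1) − (6)(-4) = 19
  (6)(1) − (7)(-1) = 13
Sum = 113, so (signed) Area = 113/2 = 113/2, |Area| = 113/2.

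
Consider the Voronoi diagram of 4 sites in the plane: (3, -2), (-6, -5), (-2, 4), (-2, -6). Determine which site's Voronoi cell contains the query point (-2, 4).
Nearest site = (-2, 4)

The Voronoi cell of site s contains exactly those query points closer to s than to any other site. Compute squared distances from q = (-2, 4) to each site:
  (-2 − -2)² + (4 − 4)² = 0
  (3 − -2)² + (-2 − 4)² = 61
  (-6 − -2)² + (-5 − 4)² = 97
  (-2 − -2)² + (-6 − 4)² = 100
Minimum is attained by (-2, 4), so q lies in its Voronoi cell.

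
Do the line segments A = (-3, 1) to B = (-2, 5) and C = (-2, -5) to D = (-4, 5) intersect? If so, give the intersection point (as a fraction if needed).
No (intersection of containing lines falls outside at least one segment)

Parametrize and solve: t = -1/9, s = 5/9. At least one of these is outside [0, 1], so the segments do not intersect.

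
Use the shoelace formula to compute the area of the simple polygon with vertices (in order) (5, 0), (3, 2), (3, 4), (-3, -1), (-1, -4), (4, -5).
Area = 41

Shoelace formula: Area = (1/2) |Σ_i (x_i · y_{i+1} − x_{i+1} · y_i)| (indices mod n). Compute each cross term:
  (5)(2) − (3)(0) = 10
  (3)(4) − (3)(2) = 6
  (3)(-1) − (-3)(4) = 9
  (-3)(-4) − (-1)(-1) = 11
  (-1)(-5) − (4)(-4) = 21
  (4)(0) − (5)(-5) = 25
Sum = 82, so (signed) Area = 82/2 = 41, |Area| = 41.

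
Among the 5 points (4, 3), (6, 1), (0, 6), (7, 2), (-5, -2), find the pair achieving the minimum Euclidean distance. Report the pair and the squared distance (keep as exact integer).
Pair = ((6, 1), (7, 2)); squared distance = 2

Compute all C(5, 2) = 10 pairwise squared distances (x_i − x_j)² + (y_i − y_j)². The minimum is 2, attained by the pair ((6, 1), (7, 2)).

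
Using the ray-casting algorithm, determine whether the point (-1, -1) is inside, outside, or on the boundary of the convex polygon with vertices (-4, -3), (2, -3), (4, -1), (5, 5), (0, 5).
The point (-1, -1) lies strictly inside the polygon

Cast a horizontal ray to the right from the query point and count how many polygon edges it crosses (each edge strictly once or zero times, handled with the usual half-open convention). 
Parity of crossings → odd ⇒ inside.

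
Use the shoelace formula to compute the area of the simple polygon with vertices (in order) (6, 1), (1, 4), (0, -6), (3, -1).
Area = 22

Shoelace formula: Area = (1/2) |Σ_i (x_i · y_{i+1} − x_{i+1} · y_i)| (indices mod n). Compute each cross term:
  (6)(4) − (1)(1) = 23
  (1)(-6) − (0)(4) = -6
  (0)(-1) − (3)(-6) = 18
  (3)(1) − (6)(-1) = 9
Sum = 44, so (signed) Area = 44/2 = 22, |Area| = 22.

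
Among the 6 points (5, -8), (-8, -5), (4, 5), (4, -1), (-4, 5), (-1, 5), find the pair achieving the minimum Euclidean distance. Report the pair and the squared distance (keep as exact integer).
Pair = ((-4, 5), (-1, 5)); squared distance = 9

Compute all C(6, 2) = 15 pairwise squared distances (x_i − x_j)² + (y_i − y_j)². The minimum is 9, attained by the pair ((-4, 5), (-1, 5)).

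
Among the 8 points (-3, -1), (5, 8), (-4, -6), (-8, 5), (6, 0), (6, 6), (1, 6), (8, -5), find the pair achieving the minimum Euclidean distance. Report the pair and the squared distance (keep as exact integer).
Pair = ((5, 8), (6, 6)); squared distance = 5

Compute all C(8, 2) = 28 pairwise squared distances (x_i − x_j)² + (y_i − y_j)². The minimum is 5, attained by the pair ((5, 8), (6, 6)).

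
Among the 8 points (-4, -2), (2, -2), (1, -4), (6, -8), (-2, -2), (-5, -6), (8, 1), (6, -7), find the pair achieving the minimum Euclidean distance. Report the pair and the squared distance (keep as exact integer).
Pair = ((6, -8), (6, -7)); squared distance = 1

Compute all C(8, 2) = 28 pairwise squared distances (x_i − x_j)² + (y_i − y_j)². The minimum is 1, attained by the pair ((6, -8), (6, -7)).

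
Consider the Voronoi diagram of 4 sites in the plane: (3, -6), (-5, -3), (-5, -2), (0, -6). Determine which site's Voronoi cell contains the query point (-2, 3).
Nearest site = (-5, -2)

The Voronoi cell of site s contains exactly those query points closer to s than to any other site. Compute squared distances from q = (-2, 3) to each site:
  (-5 − -2)² + (-2 − 3)² = 34
  (-5 − -2)² + (-3 − 3)² = 45
  (0 − -2)² + (-6 − 3)² = 85
  (3 − -2)² + (-6 − 3)² = 106
Minimum is attained by (-5, -2), so q lies in its Voronoi cell.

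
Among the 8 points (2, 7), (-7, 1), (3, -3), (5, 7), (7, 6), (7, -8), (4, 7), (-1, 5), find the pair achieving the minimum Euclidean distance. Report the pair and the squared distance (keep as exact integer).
Pair = ((5, 7), (4, 7)); squared distance = 1

Compute all C(8, 2) = 28 pairwise squared distances (x_i − x_j)² + (y_i − y_j)². The minimum is 1, attained by the pair ((5, 7), (4, 7)).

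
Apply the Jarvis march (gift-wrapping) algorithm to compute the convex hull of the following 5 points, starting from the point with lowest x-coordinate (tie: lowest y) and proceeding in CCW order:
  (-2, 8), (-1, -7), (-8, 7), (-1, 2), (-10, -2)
Hull (CCW) = [(-10, -2), (-1, -7), (-1, 2), (-2, 8), (-8, 7)]

Jarvis march: at each step, from the current hull vertex p, select the next vertex q as the point such that every other point lies strictly to the left of (or on) the directed line p → q. (Equivalently: for every other point r, the cross product (q − p) × (r − p) ≥ 0.)
Starting point (lowest x, tie lowest y): (-10, -2). Wrap until returning to start. Resulting hull: (-10, -2), (-1, -7), (-1, 2), (-2, 8), (-8, 7).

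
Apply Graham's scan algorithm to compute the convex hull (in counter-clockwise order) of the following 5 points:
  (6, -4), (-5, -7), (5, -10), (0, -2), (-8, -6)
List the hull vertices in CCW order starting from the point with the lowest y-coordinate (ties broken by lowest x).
Hull (CCW) = [(5, -10), (6, -4), (0, -2), (-8, -6), (-5, -7)]

Graham scan procedure:
  1. Find the pivot p₀ = point with lowest y (tie → lowest x): (5, -10).
  2. Sort the remaining points by polar angle around p₀.
  3. Walk through sorted points, maintaining a stack; pop the top while the last three entries make a non-left turn (cross product ≤ 0).
  4. Final stack is the convex hull in CCW order: (5, -10), (6, -4), (0, -2), (-8, -6), (-5, -7).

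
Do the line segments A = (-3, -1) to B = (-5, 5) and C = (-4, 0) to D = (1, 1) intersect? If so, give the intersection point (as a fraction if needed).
Yes; intersection at (-27/8, 1/8) (t = 3/16 on AB, s = 1/8 on CD)

Parametrize AB as A + t(B − A) = (-3 + -2 t, -1 + 6 t) and CD as C + s(D − C) = (-4 + 5 s, 0 + 1 s). Solve the linear system for (t, s). Determinant = 32 ≠ 0, so a unique intersection of the containing lines exists. Solution: t = 3/16, s = 1/8 — both in [0, 1], so the segments cross. Intersection point: (-27/8, 1/8).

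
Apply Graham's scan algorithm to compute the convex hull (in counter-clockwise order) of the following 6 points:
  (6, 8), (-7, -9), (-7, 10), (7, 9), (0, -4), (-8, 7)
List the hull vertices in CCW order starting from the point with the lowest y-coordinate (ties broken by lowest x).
Hull (CCW) = [(-7, -9), (0, -4), (7, 9), (-7, 10), (-8, 7)]

Graham scan procedure:
  1. Find the pivot p₀ = point with lowest y (tie → lowest x): (-7, -9).
  2. Sort the remaining points by polar angle around p₀.
  3. Walk through sorted points, maintaining a stack; pop the top while the last three entries make a non-left turn (cross product ≤ 0).
  4. Final stack is the convex hull in CCW order: (-7, -9), (0, -4), (7, 9), (-7, 10), (-8, 7).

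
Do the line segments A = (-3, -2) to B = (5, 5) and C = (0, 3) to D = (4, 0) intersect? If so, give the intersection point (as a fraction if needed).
Yes; intersection at (19/13, 99/52) (t = 29/52 on AB, s = 19/52 on CD)

Parametrize AB as A + t(B − A) = (-3 + 8 t, -2 + 7 t) and CD as C + s(D − C) = (0 + 4 s, 3 + -3 s). Solve the linear system for (t, s). Determinant = 52 ≠ 0, so a unique intersection of the containing lines exists. Solution: t = 29/52, s = 19/52 — both in [0, 1], so the segments cross. Intersection point: (19/13, 99/52).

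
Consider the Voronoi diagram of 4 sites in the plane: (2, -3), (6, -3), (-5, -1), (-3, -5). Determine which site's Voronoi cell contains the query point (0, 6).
Nearest site = (-5, -1)

The Voronoi cell of site s contains exactly those query points closer to s than to any other site. Compute squared distances from q = (0, 6) to each site:
  (-5 − 0)² + (-1 − 6)² = 74
  (2 − 0)² + (-3 − 6)² = 85
  (6 − 0)² + (-3 − 6)² = 117
  (-3 − 0)² + (-5 − 6)² = 130
Minimum is attained by (-5, -1), so q lies in its Voronoi cell.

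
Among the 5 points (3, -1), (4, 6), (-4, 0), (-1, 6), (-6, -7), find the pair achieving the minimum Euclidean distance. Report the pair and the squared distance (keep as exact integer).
Pair = ((4, 6), (-1, 6)); squared distance = 25

Compute all C(5, 2) = 10 pairwise squared distances (x_i − x_j)² + (y_i − y_j)². The minimum is 25, attained by the pair ((4, 6), (-1, 6)).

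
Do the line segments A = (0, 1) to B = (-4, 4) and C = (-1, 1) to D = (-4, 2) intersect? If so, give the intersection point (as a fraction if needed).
No (intersection of containing lines falls outside at least one segment)

Parametrize and solve: t = -1/5, s = -3/5. At least one of these is outside [0, 1], so the segments do not intersect.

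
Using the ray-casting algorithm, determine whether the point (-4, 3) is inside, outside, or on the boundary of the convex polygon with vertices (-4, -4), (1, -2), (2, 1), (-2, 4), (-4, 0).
The point (-4, 3) lies strictly outside the polygon

Cast a horizontal ray to the right from the query point and count how many polygon edges it crosses (each edge strictly once or zero times, handled with the usual half-open convention). 
Parity of crossings → even ⇒ outside.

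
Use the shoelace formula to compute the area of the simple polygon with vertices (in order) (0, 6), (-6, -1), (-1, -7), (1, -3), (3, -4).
Area = 55

Shoelace formula: Area = (1/2) |Σ_i (x_i · y_{i+1} − x_{i+1} · y_i)| (indices mod n). Compute each cross term:
  (0)(-1) − (-6)(6) = 36
  (-6)(-7) − (-1)(-1) = 41
  (-1)(-3) − (1)(-7) = 10
  (1)(-4) − (3)(-3) = 5
  (3)(6) − (0)(-4) = 18
Sum = 110, so (signed) Area = 110/2 = 55, |Area| = 55.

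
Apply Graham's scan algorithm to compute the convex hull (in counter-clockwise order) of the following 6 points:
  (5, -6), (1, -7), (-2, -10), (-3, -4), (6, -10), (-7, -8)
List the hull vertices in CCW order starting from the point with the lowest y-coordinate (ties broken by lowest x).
Hull (CCW) = [(-2, -10), (6, -10), (5, -6), (-3, -4), (-7, -8)]

Graham scan procedure:
  1. Find the pivot p₀ = point with lowest y (tie → lowest x): (-2, -10).
  2. Sort the remaining points by polar angle around p₀.
  3. Walk through sorted points, maintaining a stack; pop the top while the last three entries make a non-left turn (cross product ≤ 0).
  4. Final stack is the convex hull in CCW order: (-2, -10), (6, -10), (5, -6), (-3, -4), (-7, -8).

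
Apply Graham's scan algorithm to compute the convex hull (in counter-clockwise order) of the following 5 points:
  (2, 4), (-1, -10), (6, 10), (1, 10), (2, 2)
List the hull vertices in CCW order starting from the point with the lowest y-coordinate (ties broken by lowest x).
Hull (CCW) = [(-1, -10), (6, 10), (1, 10)]

Graham scan procedure:
  1. Find the pivot p₀ = point with lowest y (tie → lowest x): (-1, -10).
  2. Sort the remaining points by polar angle around p₀.
  3. Walk through sorted points, maintaining a stack; pop the top while the last three entries make a non-left turn (cross product ≤ 0).
  4. Final stack is the convex hull in CCW order: (-1, -10), (6, 10), (1, 10).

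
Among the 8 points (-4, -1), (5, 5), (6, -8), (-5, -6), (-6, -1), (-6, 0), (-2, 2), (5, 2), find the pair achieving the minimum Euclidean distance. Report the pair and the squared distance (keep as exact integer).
Pair = ((-6, -1), (-6, 0)); squared distance = 1

Compute all C(8, 2) = 28 pairwise squared distances (x_i − x_j)² + (y_i − y_j)². The minimum is 1, attained by the pair ((-6, -1), (-6, 0)).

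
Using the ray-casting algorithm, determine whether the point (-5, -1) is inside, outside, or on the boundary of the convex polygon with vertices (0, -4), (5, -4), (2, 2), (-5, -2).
The point (-5, -1) lies strictly outside the polygon

Cast a horizontal ray to the right from the query point and count how many polygon edges it crosses (each edge strictly once or zero times, handled with the usual half-open convention). 
Parity of crossings → even ⇒ outside.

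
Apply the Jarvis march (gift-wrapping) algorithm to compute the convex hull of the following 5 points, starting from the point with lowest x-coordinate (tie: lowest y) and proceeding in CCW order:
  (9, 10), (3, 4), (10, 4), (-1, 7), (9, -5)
Hull (CCW) = [(-1, 7), (9, -5), (10, 4), (9, 10)]

Jarvis march: at each step, from the current hull vertex p, select the next vertex q as the point such that every other point lies strictly to the left of (or on) the directed line p → q. (Equivalently: for every other point r, the cross product (q − p) × (r − p) ≥ 0.)
Starting point (lowest x, tie lowest y): (-1, 7). Wrap until returning to start. Resulting hull: (-1, 7), (9, -5), (10, 4), (9, 10).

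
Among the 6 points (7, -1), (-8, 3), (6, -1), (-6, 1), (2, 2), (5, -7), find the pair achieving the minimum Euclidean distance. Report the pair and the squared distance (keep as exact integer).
Pair = ((7, -1), (6, -1)); squared distance = 1

Compute all C(6, 2) = 15 pairwise squared distances (x_i − x_j)² + (y_i − y_j)². The minimum is 1, attained by the pair ((7, -1), (6, -1)).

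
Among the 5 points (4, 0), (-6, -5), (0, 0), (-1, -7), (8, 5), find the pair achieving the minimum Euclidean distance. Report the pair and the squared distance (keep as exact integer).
Pair = ((4, 0), (0, 0)); squared distance = 16

Compute all C(5, 2) = 10 pairwise squared distances (x_i − x_j)² + (y_i − y_j)². The minimum is 16, attained by the pair ((4, 0), (0, 0)).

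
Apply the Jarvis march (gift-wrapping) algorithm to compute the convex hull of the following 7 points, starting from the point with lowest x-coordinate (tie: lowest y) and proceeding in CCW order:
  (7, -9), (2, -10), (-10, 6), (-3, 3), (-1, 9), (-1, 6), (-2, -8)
Hull (CCW) = [(-10, 6), (-2, -8), (2, -10), (7, -9), (-1, 9)]

Jarvis march: at each step, from the current hull vertex p, select the next vertex q as the point such that every other point lies strictly to the left of (or on) the directed line p → q. (Equivalently: for every other point r, the cross product (q − p) × (r − p) ≥ 0.)
Starting point (lowest x, tie lowest y): (-10, 6). Wrap until returning to start. Resulting hull: (-10, 6), (-2, -8), (2, -10), (7, -9), (-1, 9).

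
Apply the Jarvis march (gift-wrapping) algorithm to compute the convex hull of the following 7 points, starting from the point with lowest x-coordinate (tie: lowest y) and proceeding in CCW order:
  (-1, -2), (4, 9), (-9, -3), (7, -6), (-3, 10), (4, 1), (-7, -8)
Hull (CCW) = [(-9, -3), (-7, -8), (7, -6), (4, 9), (-3, 10)]

Jarvis march: at each step, from the current hull vertex p, select the next vertex q as the point such that every other point lies strictly to the left of (or on) the directed line p → q. (Equivalently: for every other point r, the cross product (q − p) × (r − p) ≥ 0.)
Starting point (lowest x, tie lowest y): (-9, -3). Wrap until returning to start. Resulting hull: (-9, -3), (-7, -8), (7, -6), (4, 9), (-3, 10).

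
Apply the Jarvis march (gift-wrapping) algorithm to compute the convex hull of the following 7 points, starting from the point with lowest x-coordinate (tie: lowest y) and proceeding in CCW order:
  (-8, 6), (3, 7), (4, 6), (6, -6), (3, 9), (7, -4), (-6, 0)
Hull (CCW) = [(-8, 6), (-6, 0), (6, -6), (7, -4), (4, 6), (3, 9)]

Jarvis march: at each step, from the current hull vertex p, select the next vertex q as the point such that every other point lies strictly to the left of (or on) the directed line p → q. (Equivalently: for every other point r, the cross product (q − p) × (r − p) ≥ 0.)
Starting point (lowest x, tie lowest y): (-8, 6). Wrap until returning to start. Resulting hull: (-8, 6), (-6, 0), (6, -6), (7, -4), (4, 6), (3, 9).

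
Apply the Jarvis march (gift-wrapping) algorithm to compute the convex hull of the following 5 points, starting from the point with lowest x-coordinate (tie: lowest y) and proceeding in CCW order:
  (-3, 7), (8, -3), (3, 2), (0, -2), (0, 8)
Hull (CCW) = [(-3, 7), (0, -2), (8, -3), (0, 8)]

Jarvis march: at each step, from the current hull vertex p, select the next vertex q as the point such that every other point lies strictly to the left of (or on) the directed line p → q. (Equivalently: for every other point r, the cross product (q − p) × (r − p) ≥ 0.)
Starting point (lowest x, tie lowest y): (-3, 7). Wrap until returning to start. Resulting hull: (-3, 7), (0, -2), (8, -3), (0, 8).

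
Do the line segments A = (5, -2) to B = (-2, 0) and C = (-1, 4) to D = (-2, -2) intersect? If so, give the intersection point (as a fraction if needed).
Yes; intersection at (-37/22, -1/11) (t = 21/22 on AB, s = 15/22 on CD)

Parametrize AB as A + t(B − A) = (5 + -7 t, -2 + 2 t) and CD as C + s(D − C) = (-1 + -1 s, 4 + -6 s). Solve the linear system for (t, s). Determinant = -44 ≠ 0, so a unique intersection of the containing lines exists. Solution: t = 21/22, s = 15/22 — both in [0, 1], so the segments cross. Intersection point: (-37/22, -1/11).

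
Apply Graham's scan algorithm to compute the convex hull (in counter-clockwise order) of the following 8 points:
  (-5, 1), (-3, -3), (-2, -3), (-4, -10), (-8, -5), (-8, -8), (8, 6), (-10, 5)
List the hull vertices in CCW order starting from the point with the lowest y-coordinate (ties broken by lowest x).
Hull (CCW) = [(-4, -10), (8, 6), (-10, 5), (-8, -8)]

Graham scan procedure:
  1. Find the pivot p₀ = point with lowest y (tie → lowest x): (-4, -10).
  2. Sort the remaining points by polar angle around p₀.
  3. Walk through sorted points, maintaining a stack; pop the top while the last three entries make a non-left turn (cross product ≤ 0).
  4. Final stack is the convex hull in CCW order: (-4, -10), (8, 6), (-10, 5), (-8, -8).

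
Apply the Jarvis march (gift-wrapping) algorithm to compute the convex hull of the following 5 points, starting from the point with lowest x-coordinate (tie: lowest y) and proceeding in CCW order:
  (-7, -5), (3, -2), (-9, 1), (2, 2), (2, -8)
Hull (CCW) = [(-9, 1), (-7, -5), (2, -8), (3, -2), (2, 2)]

Jarvis march: at each step, from the current hull vertex p, select the next vertex q as the point such that every other point lies strictly to the left of (or on) the directed line p → q. (Equivalently: for every other point r, the cross product (q − p) × (r − p) ≥ 0.)
Starting point (lowest x, tie lowest y): (-9, 1). Wrap until returning to start. Resulting hull: (-9, 1), (-7, -5), (2, -8), (3, -2), (2, 2).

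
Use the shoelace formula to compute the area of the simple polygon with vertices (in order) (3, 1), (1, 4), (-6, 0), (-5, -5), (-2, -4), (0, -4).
Area = 95/2

Shoelace formula: Area = (1/2) |Σ_i (x_i · y_{i+1} − x_{i+1} · y_i)| (indices mod n). Compute each cross term:
  (3)(4) − (1)(1) = 11
  (1)(0) − (-6)(4) = 24
  (-6)(-5) − (-5)(0) = 30
  (-5)(-4) − (-2)(-5) = 10
  (-2)(-4) − (0)(-4) = 8
  (0)(1) − (3)(-4) = 12
Sum = 95, so (signed) Area = 95/2 = 95/2, |Area| = 95/2.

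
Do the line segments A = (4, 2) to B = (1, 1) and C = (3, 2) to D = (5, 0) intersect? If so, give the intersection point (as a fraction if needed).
Yes; intersection at (13/4, 7/4) (t = 1/4 on AB, s = 1/8 on CD)

Parametrize AB as A + t(B − A) = (4 + -3 t, 2 + -1 t) and CD as C + s(D − C) = (3 + 2 s, 2 + -2 s). Solve the linear system for (t, s). Determinant = -8 ≠ 0, so a unique intersection of the containing lines exists. Solution: t = 1/4, s = 1/8 — both in [0, 1], so the segments cross. Intersection point: (13/4, 7/4).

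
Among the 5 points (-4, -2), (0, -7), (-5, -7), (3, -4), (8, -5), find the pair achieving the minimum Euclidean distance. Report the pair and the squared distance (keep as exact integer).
Pair = ((0, -7), (3, -4)); squared distance = 18

Compute all C(5, 2) = 10 pairwise squared distances (x_i − x_j)² + (y_i − y_j)². The minimum is 18, attained by the pair ((0, -7), (3, -4)).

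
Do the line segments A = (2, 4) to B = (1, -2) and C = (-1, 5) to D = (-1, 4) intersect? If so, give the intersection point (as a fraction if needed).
No (intersection of containing lines falls outside at least one segment)

Parametrize and solve: t = 3, s = 19. At least one of these is outside [0, 1], so the segments do not intersect.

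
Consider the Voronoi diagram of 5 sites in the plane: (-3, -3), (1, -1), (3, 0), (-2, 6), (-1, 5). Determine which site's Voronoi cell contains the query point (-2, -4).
Nearest site = (-3, -3)

The Voronoi cell of site s contains exactly those query points closer to s than to any other site. Compute squared distances from q = (-2, -4) to each site:
  (-3 − -2)² + (-3 − -4)² = 2
  (1 − -2)² + (-1 − -4)² = 18
  (3 − -2)² + (0 − -4)² = 41
  (-1 − -2)² + (5 − -4)² = 82
  (-2 − -2)² + (6 − -4)² = 100
Minimum is attained by (-3, -3), so q lies in its Voronoi cell.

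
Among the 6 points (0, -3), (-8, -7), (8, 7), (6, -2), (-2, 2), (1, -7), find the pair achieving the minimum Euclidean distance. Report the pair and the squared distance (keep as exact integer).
Pair = ((0, -3), (1, -7)); squared distance = 17

Compute all C(6, 2) = 15 pairwise squared distances (x_i − x_j)² + (y_i − y_j)². The minimum is 17, attained by the pair ((0, -3), (1, -7)).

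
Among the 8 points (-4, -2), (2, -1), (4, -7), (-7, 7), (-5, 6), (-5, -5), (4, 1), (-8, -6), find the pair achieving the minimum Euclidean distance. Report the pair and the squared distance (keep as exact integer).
Pair = ((-7, 7), (-5, 6)); squared distance = 5

Compute all C(8, 2) = 28 pairwise squared distances (x_i − x_j)² + (y_i − y_j)². The minimum is 5, attained by the pair ((-7, 7), (-5, 6)).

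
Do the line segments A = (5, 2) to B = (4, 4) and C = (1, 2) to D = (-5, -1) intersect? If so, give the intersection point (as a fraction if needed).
No (intersection of containing lines falls outside at least one segment)

Parametrize and solve: t = 4/5, s = -8/15. At least one of these is outside [0, 1], so the segments do not intersect.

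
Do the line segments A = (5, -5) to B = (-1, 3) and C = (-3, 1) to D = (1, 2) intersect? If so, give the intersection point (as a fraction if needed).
Yes; intersection at (-1/19, 33/19) (t = 16/19 on AB, s = 14/19 on CD)

Parametrize AB as A + t(B − A) = (5 + -6 t, -5 + 8 t) and CD as C + s(D − C) = (-3 + 4 s, 1 + 1 s). Solve the linear system for (t, s). Determinant = 38 ≠ 0, so a unique intersection of the containing lines exists. Solution: t = 16/19, s = 14/19 — both in [0, 1], so the segments cross. Intersection point: (-1/19, 33/19).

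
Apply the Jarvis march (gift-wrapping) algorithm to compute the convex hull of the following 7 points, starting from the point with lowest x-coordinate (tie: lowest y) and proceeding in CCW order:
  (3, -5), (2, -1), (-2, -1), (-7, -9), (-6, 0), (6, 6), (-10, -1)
Hull (CCW) = [(-10, -1), (-7, -9), (3, -5), (6, 6)]

Jarvis march: at each step, from the current hull vertex p, select the next vertex q as the point such that every other point lies strictly to the left of (or on) the directed line p → q. (Equivalently: for every other point r, the cross product (q − p) × (r − p) ≥ 0.)
Starting point (lowest x, tie lowest y): (-10, -1). Wrap until returning to start. Resulting hull: (-10, -1), (-7, -9), (3, -5), (6, 6).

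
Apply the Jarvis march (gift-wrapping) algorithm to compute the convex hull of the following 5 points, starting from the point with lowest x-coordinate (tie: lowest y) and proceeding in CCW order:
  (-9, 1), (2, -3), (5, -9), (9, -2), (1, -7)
Hull (CCW) = [(-9, 1), (1, -7), (5, -9), (9, -2)]

Jarvis march: at each step, from the current hull vertex p, select the next vertex q as the point such that every other point lies strictly to the left of (or on) the directed line p → q. (Equivalently: for every other point r, the cross product (q − p) × (r − p) ≥ 0.)
Starting point (lowest x, tie lowest y): (-9, 1). Wrap until returning to start. Resulting hull: (-9, 1), (1, -7), (5, -9), (9, -2).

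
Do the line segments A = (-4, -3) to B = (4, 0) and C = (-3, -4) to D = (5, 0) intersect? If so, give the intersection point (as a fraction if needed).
No (intersection of containing lines falls outside at least one segment)

Parametrize and solve: t = 3/2, s = 11/8. At least one of these is outside [0, 1], so the segments do not intersect.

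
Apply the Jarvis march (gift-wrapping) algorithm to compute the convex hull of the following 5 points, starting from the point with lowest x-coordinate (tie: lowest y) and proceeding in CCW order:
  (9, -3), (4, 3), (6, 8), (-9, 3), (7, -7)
Hull (CCW) = [(-9, 3), (7, -7), (9, -3), (6, 8)]

Jarvis march: at each step, from the current hull vertex p, select the next vertex q as the point such that every other point lies strictly to the left of (or on) the directed line p → q. (Equivalently: for every other point r, the cross product (q − p) × (r − p) ≥ 0.)
Starting point (lowest x, tie lowest y): (-9, 3). Wrap until returning to start. Resulting hull: (-9, 3), (7, -7), (9, -3), (6, 8).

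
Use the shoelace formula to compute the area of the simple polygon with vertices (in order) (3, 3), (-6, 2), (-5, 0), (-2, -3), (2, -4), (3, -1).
Area = 85/2

Shoelace formula: Area = (1/2) |Σ_i (x_i · y_{i+1} − x_{i+1} · y_i)| (indices mod n). Compute each cross term:
  (3)(2) − (-6)(3) = 24
  (-6)(0) − (-5)(2) = 10
  (-5)(-3) − (-2)(0) = 15
  (-2)(-4) − (2)(-3) = 14
  (2)(-1) − (3)(-4) = 10
  (3)(3) − (3)(-1) = 12
Sum = 85, so (signed) Area = 85/2 = 85/2, |Area| = 85/2.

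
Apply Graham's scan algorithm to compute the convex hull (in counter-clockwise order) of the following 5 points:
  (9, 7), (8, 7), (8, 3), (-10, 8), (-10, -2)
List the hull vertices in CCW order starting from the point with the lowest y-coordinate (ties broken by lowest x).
Hull (CCW) = [(-10, -2), (8, 3), (9, 7), (-10, 8)]

Graham scan procedure:
  1. Find the pivot p₀ = point with lowest y (tie → lowest x): (-10, -2).
  2. Sort the remaining points by polar angle around p₀.
  3. Walk through sorted points, maintaining a stack; pop the top while the last three entries make a non-left turn (cross product ≤ 0).
  4. Final stack is the convex hull in CCW order: (-10, -2), (8, 3), (9, 7), (-10, 8).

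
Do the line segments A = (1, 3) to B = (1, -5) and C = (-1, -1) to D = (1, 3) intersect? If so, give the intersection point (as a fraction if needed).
Yes; intersection at (1, 3) (t = 0 on AB, s = 1 on CD)

Parametrize AB as A + t(B − A) = (1 + 0 t, 3 + -8 t) and CD as C + s(D − C) = (-1 + 2 s, -1 + 4 s). Solve the linear system for (t, s). Determinant = -16 ≠ 0, so a unique intersection of the containing lines exists. Solution: t = 0, s = 1 — both in [0, 1], so the segments cross. Intersection point: (1, 3).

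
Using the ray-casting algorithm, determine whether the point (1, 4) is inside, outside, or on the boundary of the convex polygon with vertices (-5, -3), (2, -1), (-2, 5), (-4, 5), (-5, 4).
The point (1, 4) lies strictly outside the polygon

Cast a horizontal ray to the right from the query point and count how many polygon edges it crosses (each edge strictly once or zero times, handled with the usual half-open convention). 
Parity of crossings → even ⇒ outside.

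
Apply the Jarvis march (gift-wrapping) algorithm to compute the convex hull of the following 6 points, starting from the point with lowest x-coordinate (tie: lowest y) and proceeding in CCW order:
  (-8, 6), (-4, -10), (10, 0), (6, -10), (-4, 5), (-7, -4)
Hull (CCW) = [(-8, 6), (-7, -4), (-4, -10), (6, -10), (10, 0), (-4, 5)]

Jarvis march: at each step, from the current hull vertex p, select the next vertex q as the point such that every other point lies strictly to the left of (or on) the directed line p → q. (Equivalently: for every other point r, the cross product (q − p) × (r − p) ≥ 0.)
Starting point (lowest x, tie lowest y): (-8, 6). Wrap until returning to start. Resulting hull: (-8, 6), (-7, -4), (-4, -10), (6, -10), (10, 0), (-4, 5).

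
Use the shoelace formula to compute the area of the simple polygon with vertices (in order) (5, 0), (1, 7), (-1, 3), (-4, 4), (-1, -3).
Area = 42

Shoelace formula: Area = (1/2) |Σ_i (x_i · y_{i+1} − x_{i+1} · y_i)| (indices mod n). Compute each cross term:
  (5)(7) − (1)(0) = 35
  (1)(3) − (-1)(7) = 10
  (-1)(4) − (-4)(3) = 8
  (-4)(-3) − (-1)(4) = 16
  (-1)(0) − (5)(-3) = 15
Sum = 84, so (signed) Area = 84/2 = 42, |Area| = 42.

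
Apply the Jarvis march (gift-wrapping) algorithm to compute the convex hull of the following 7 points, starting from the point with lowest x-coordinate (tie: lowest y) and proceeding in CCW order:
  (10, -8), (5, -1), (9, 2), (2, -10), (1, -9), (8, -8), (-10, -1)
Hull (CCW) = [(-10, -1), (2, -10), (10, -8), (9, 2)]

Jarvis march: at each step, from the current hull vertex p, select the next vertex q as the point such that every other point lies strictly to the left of (or on) the directed line p → q. (Equivalently: for every other point r, the cross product (q − p) × (r − p) ≥ 0.)
Starting point (lowest x, tie lowest y): (-10, -1). Wrap until returning to start. Resulting hull: (-10, -1), (2, -10), (10, -8), (9, 2).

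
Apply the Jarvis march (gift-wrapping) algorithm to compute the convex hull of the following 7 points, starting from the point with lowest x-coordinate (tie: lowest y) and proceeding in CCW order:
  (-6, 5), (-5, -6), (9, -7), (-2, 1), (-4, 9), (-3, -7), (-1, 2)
Hull (CCW) = [(-6, 5), (-5, -6), (-3, -7), (9, -7), (-4, 9)]

Jarvis march: at each step, from the current hull vertex p, select the next vertex q as the point such that every other point lies strictly to the left of (or on) the directed line p → q. (Equivalently: for every other point r, the cross product (q − p) × (r − p) ≥ 0.)
Starting point (lowest x, tie lowest y): (-6, 5). Wrap until returning to start. Resulting hull: (-6, 5), (-5, -6), (-3, -7), (9, -7), (-4, 9).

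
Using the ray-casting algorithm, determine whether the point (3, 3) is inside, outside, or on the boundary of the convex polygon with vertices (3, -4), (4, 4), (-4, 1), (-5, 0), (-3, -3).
The point (3, 3) lies strictly inside the polygon

Cast a horizontal ray to the right from the query point and count how many polygon edges it crosses (each edge strictly once or zero times, handled with the usual half-open convention). 
Parity of crossings → odd ⇒ inside.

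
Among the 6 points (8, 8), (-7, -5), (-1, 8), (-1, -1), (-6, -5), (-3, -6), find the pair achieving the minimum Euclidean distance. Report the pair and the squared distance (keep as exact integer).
Pair = ((-7, -5), (-6, -5)); squared distance = 1

Compute all C(6, 2) = 15 pairwise squared distances (x_i − x_j)² + (y_i − y_j)². The minimum is 1, attained by the pair ((-7, -5), (-6, -5)).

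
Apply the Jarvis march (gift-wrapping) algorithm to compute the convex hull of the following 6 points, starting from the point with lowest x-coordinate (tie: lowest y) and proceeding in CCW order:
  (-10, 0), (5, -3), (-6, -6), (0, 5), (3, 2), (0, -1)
Hull (CCW) = [(-10, 0), (-6, -6), (5, -3), (3, 2), (0, 5)]

Jarvis march: at each step, from the current hull vertex p, select the next vertex q as the point such that every other point lies strictly to the left of (or on) the directed line p → q. (Equivalently: for every other point r, the cross product (q − p) × (r − p) ≥ 0.)
Starting point (lowest x, tie lowest y): (-10, 0). Wrap until returning to start. Resulting hull: (-10, 0), (-6, -6), (5, -3), (3, 2), (0, 5).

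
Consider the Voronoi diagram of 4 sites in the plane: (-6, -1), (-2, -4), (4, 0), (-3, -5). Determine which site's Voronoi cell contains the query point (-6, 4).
Nearest site = (-6, -1)

The Voronoi cell of site s contains exactly those query points closer to s than to any other site. Compute squared distances from q = (-6, 4) to each site:
  (-6 − -6)² + (-1 − 4)² = 25
  (-2 − -6)² + (-4 − 4)² = 80
  (-3 − -6)² + (-5 − 4)² = 90
  (4 − -6)² + (0 − 4)² = 116
Minimum is attained by (-6, -1), so q lies in its Voronoi cell.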